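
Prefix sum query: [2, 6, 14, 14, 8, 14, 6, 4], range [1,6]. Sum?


Prefix sums: [0, 2, 8, 22, 36, 44, 58, 64, 68]
Sum[1..6] = prefix[7] - prefix[1] = 64 - 2 = 62


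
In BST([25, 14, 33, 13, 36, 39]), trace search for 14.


BST root = 25
Search for 14: compare at each node
Path: [25, 14]


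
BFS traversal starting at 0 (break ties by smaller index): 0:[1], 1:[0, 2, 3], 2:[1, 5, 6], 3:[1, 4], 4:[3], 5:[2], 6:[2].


BFS queue: start with [0]
Visit order: [0, 1, 2, 3, 5, 6, 4]


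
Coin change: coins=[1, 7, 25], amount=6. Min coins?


dp[0]=0; dp[i]=1+min(dp[i-c] for c in coins)
...dp[1]=1, dp[2]=2, dp[3]=3, dp[4]=4, dp[5]=5, dp[6]=6
Minimum coins for 6 = 6


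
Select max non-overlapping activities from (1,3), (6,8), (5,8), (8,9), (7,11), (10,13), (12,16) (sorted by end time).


Greedy: pick earliest-ending, then skip overlaps.
Selected (4 activities): [(1, 3), (6, 8), (8, 9), (10, 13)]


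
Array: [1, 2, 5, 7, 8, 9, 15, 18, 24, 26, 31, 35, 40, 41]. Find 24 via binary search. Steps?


Search for 24:
[0,13] mid=6 arr[6]=15
[7,13] mid=10 arr[10]=31
[7,9] mid=8 arr[8]=24
Total: 3 comparisons


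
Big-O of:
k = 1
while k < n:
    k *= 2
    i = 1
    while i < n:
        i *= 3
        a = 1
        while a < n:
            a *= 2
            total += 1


Per nesting level: O(log n) * O(log n) * O(log n) = O((log n)^3)
Complexity: O((log n)^3)


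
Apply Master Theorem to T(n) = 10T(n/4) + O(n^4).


a=10, b=4, c=4. log_4(10)=1.661 < c=4. Case 3: O(n^c) = O(n^4)
Complexity: O(n^4)


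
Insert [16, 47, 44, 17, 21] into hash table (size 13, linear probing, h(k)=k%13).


Insertions: 16->slot 3; 47->slot 8; 44->slot 5; 17->slot 4; 21->slot 9
Table: [None, None, None, 16, 17, 44, None, None, 47, 21, None, None, None]


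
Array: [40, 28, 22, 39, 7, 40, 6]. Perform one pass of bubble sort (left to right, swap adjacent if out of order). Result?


After one pass: [28, 22, 39, 7, 40, 6, 40]


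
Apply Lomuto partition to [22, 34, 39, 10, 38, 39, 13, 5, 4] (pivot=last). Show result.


Elements <= 4 go left of pivot.
Result: [4, 34, 39, 10, 38, 39, 13, 5, 22], pivot at index 0


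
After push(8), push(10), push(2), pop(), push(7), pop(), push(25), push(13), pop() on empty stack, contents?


push(8) -> [8]
push(10) -> [8, 10]
push(2) -> [8, 10, 2]
pop() returns 2 -> [8, 10]
push(7) -> [8, 10, 7]
pop() returns 7 -> [8, 10]
push(25) -> [8, 10, 25]
push(13) -> [8, 10, 25, 13]
pop() returns 13 -> [8, 10, 25]
Final stack (bottom to top): [8, 10, 25]


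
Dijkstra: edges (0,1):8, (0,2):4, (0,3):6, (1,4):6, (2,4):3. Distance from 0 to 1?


Dijkstra from 0:
Distances: {0: 0, 1: 8, 2: 4, 3: 6, 4: 7}
Shortest distance to 1 = 8, path = [0, 1]


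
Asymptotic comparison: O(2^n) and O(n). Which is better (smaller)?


linear grows slower than exponential
O(n) is asymptotically smaller; O(2^n) grows faster


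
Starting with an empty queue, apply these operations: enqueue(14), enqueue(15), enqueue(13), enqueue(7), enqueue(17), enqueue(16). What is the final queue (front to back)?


enqueue(14) -> [14]
enqueue(15) -> [14, 15]
enqueue(13) -> [14, 15, 13]
enqueue(7) -> [14, 15, 13, 7]
enqueue(17) -> [14, 15, 13, 7, 17]
enqueue(16) -> [14, 15, 13, 7, 17, 16]
Final queue (front to back): [14, 15, 13, 7, 17, 16]


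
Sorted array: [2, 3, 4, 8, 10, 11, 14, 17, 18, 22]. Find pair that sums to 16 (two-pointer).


Two pointers: lo=0, hi=9
Found pair: (2, 14) summing to 16


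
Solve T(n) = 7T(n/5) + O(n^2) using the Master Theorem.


a=7, b=5, c=2. log_5(7)=1.209 < c=2. Case 3: O(n^c) = O(n^2)
Complexity: O(n^2)


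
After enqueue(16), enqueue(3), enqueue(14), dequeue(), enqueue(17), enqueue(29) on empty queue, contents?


enqueue(16) -> [16]
enqueue(3) -> [16, 3]
enqueue(14) -> [16, 3, 14]
dequeue() returns 16 -> [3, 14]
enqueue(17) -> [3, 14, 17]
enqueue(29) -> [3, 14, 17, 29]
Final queue (front to back): [3, 14, 17, 29]


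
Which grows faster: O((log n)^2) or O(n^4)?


polylogarithmic grows slower than quartic
O((log n)^2) is asymptotically smaller; O(n^4) grows faster


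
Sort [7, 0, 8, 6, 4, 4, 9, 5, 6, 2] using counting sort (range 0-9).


Count array: [1, 0, 1, 0, 2, 1, 2, 1, 1, 1]
Reconstruct: [0, 2, 4, 4, 5, 6, 6, 7, 8, 9]


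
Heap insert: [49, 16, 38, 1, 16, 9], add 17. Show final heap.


Append 17: [49, 16, 38, 1, 16, 9, 17]
Bubble up: no swaps needed
Result: [49, 16, 38, 1, 16, 9, 17]


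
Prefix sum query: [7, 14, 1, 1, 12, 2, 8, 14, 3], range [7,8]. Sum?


Prefix sums: [0, 7, 21, 22, 23, 35, 37, 45, 59, 62]
Sum[7..8] = prefix[9] - prefix[7] = 62 - 45 = 17


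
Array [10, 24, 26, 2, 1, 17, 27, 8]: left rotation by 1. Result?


Left rotate by 1: [24, 26, 2, 1, 17, 27, 8, 10]


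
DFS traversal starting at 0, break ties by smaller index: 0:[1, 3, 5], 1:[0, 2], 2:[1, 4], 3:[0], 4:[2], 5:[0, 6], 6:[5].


DFS stack-based: start with [0]
Visit order: [0, 1, 2, 4, 3, 5, 6]


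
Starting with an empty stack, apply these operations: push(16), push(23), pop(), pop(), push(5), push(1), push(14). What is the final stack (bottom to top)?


push(16) -> [16]
push(23) -> [16, 23]
pop() returns 23 -> [16]
pop() returns 16 -> []
push(5) -> [5]
push(1) -> [5, 1]
push(14) -> [5, 1, 14]
Final stack (bottom to top): [5, 1, 14]


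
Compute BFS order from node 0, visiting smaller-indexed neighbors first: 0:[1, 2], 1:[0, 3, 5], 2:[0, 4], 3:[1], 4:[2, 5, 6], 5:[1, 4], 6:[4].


BFS queue: start with [0]
Visit order: [0, 1, 2, 3, 5, 4, 6]


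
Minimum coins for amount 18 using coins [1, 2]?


dp[0]=0; dp[i]=1+min(dp[i-c] for c in coins)
...dp[13]=7, dp[14]=7, dp[15]=8, dp[16]=8, dp[17]=9, dp[18]=9
Minimum coins for 18 = 9


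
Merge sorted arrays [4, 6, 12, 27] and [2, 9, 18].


Compare heads, take smaller each step.
Merged: [2, 4, 6, 9, 12, 18, 27]


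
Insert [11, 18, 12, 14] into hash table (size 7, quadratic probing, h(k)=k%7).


Insertions: 11->slot 4; 18->slot 5; 12->slot 6; 14->slot 0
Table: [14, None, None, None, 11, 18, 12]


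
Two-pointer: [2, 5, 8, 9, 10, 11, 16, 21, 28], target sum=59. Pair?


Two pointers: lo=0, hi=8
No pair sums to 59


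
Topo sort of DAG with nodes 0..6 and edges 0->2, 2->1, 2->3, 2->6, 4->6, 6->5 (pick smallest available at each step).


Kahn's algorithm, process smallest node first
Order: [0, 2, 1, 3, 4, 6, 5]


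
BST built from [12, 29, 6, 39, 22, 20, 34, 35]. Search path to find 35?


BST root = 12
Search for 35: compare at each node
Path: [12, 29, 39, 34, 35]


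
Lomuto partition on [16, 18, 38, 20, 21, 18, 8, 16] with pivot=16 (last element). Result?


Elements <= 16 go left of pivot.
Result: [16, 8, 16, 20, 21, 18, 18, 38], pivot at index 2


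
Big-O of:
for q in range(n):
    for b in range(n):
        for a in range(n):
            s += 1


Per nesting level: O(n) * O(n) * O(n) = O(n^3)
Complexity: O(n^3)


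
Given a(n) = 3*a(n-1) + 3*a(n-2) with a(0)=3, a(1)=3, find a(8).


Build bottom-up:
...a(6)=3483, a(7)=13203, a(8)=3*13203+3*3483=50058


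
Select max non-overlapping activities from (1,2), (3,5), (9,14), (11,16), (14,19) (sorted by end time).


Greedy: pick earliest-ending, then skip overlaps.
Selected (4 activities): [(1, 2), (3, 5), (9, 14), (14, 19)]


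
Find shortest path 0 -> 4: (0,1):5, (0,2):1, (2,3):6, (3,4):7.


Dijkstra from 0:
Distances: {0: 0, 1: 5, 2: 1, 3: 7, 4: 14}
Shortest distance to 4 = 14, path = [0, 2, 3, 4]


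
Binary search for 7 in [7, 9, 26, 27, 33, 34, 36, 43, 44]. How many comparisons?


Search for 7:
[0,8] mid=4 arr[4]=33
[0,3] mid=1 arr[1]=9
[0,0] mid=0 arr[0]=7
Total: 3 comparisons


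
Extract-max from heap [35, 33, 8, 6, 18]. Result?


Max = 35
Replace root with last, heapify down
Resulting heap: [33, 18, 8, 6]


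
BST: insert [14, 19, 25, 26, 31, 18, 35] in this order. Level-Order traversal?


Root = 14; build tree by BST insertion.
Level-Order traversal: [14, 19, 18, 25, 26, 31, 35]


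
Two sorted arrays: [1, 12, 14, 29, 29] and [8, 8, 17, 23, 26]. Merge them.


Compare heads, take smaller each step.
Merged: [1, 8, 8, 12, 14, 17, 23, 26, 29, 29]


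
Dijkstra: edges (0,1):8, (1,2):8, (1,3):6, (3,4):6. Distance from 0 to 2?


Dijkstra from 0:
Distances: {0: 0, 1: 8, 2: 16, 3: 14, 4: 20}
Shortest distance to 2 = 16, path = [0, 1, 2]


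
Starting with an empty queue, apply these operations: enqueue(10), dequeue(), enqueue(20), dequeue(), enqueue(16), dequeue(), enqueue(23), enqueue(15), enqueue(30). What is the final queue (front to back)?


enqueue(10) -> [10]
dequeue() returns 10 -> []
enqueue(20) -> [20]
dequeue() returns 20 -> []
enqueue(16) -> [16]
dequeue() returns 16 -> []
enqueue(23) -> [23]
enqueue(15) -> [23, 15]
enqueue(30) -> [23, 15, 30]
Final queue (front to back): [23, 15, 30]


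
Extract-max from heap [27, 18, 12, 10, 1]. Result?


Max = 27
Replace root with last, heapify down
Resulting heap: [18, 10, 12, 1]


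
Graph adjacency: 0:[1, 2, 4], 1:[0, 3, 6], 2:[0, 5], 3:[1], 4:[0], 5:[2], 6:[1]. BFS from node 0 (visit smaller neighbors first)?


BFS queue: start with [0]
Visit order: [0, 1, 2, 4, 3, 6, 5]


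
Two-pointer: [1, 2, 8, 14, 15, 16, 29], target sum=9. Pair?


Two pointers: lo=0, hi=6
Found pair: (1, 8) summing to 9


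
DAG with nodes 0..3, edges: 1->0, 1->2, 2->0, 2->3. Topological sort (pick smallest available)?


Kahn's algorithm, process smallest node first
Order: [1, 2, 0, 3]


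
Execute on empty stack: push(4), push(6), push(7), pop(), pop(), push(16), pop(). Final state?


push(4) -> [4]
push(6) -> [4, 6]
push(7) -> [4, 6, 7]
pop() returns 7 -> [4, 6]
pop() returns 6 -> [4]
push(16) -> [4, 16]
pop() returns 16 -> [4]
Final stack (bottom to top): [4]


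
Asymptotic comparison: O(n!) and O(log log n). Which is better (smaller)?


double-logarithmic grows slower than factorial
O(log log n) is asymptotically smaller; O(n!) grows faster


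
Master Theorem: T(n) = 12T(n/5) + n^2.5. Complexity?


a=12, b=5, c=2.5. log_5(12)=1.544 < c=2.5. Case 3: O(n^c) = O(n^2.500)
Complexity: O(n^2.500)


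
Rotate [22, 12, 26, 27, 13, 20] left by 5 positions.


Left rotate by 5: [20, 22, 12, 26, 27, 13]


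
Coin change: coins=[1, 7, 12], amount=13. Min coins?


dp[0]=0; dp[i]=1+min(dp[i-c] for c in coins)
...dp[8]=2, dp[9]=3, dp[10]=4, dp[11]=5, dp[12]=1, dp[13]=2
Minimum coins for 13 = 2


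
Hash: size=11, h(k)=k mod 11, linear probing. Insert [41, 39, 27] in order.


Insertions: 41->slot 8; 39->slot 6; 27->slot 5
Table: [None, None, None, None, None, 27, 39, None, 41, None, None]


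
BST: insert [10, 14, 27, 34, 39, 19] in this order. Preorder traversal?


Root = 10; build tree by BST insertion.
Preorder traversal: [10, 14, 27, 19, 34, 39]


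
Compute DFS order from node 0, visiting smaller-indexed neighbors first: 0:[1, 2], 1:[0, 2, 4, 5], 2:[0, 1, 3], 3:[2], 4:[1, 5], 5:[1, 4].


DFS stack-based: start with [0]
Visit order: [0, 1, 2, 3, 4, 5]


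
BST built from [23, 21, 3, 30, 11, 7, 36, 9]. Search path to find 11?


BST root = 23
Search for 11: compare at each node
Path: [23, 21, 3, 11]


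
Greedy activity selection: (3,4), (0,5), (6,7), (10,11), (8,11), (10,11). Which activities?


Greedy: pick earliest-ending, then skip overlaps.
Selected (3 activities): [(3, 4), (6, 7), (10, 11)]


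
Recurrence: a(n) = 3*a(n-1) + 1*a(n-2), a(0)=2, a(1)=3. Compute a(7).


Build bottom-up:
...a(5)=393, a(6)=1298, a(7)=3*1298+1*393=4287


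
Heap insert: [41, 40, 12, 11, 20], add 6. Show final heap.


Append 6: [41, 40, 12, 11, 20, 6]
Bubble up: no swaps needed
Result: [41, 40, 12, 11, 20, 6]


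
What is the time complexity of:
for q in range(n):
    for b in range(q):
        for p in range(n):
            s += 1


Per nesting level: O(n) * O(n) [triangular over q] * O(n) = O(n^3)
Complexity: O(n^3)


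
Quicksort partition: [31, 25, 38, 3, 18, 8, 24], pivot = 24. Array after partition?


Elements <= 24 go left of pivot.
Result: [3, 18, 8, 24, 25, 38, 31], pivot at index 3


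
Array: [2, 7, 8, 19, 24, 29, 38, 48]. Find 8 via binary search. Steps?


Search for 8:
[0,7] mid=3 arr[3]=19
[0,2] mid=1 arr[1]=7
[2,2] mid=2 arr[2]=8
Total: 3 comparisons


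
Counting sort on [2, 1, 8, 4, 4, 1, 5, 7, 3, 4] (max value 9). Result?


Count array: [0, 2, 1, 1, 3, 1, 0, 1, 1, 0]
Reconstruct: [1, 1, 2, 3, 4, 4, 4, 5, 7, 8]


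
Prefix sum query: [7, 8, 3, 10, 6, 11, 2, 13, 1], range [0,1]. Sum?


Prefix sums: [0, 7, 15, 18, 28, 34, 45, 47, 60, 61]
Sum[0..1] = prefix[2] - prefix[0] = 15 - 0 = 15


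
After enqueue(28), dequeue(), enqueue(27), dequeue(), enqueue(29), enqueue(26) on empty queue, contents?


enqueue(28) -> [28]
dequeue() returns 28 -> []
enqueue(27) -> [27]
dequeue() returns 27 -> []
enqueue(29) -> [29]
enqueue(26) -> [29, 26]
Final queue (front to back): [29, 26]


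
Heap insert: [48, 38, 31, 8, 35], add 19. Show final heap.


Append 19: [48, 38, 31, 8, 35, 19]
Bubble up: no swaps needed
Result: [48, 38, 31, 8, 35, 19]


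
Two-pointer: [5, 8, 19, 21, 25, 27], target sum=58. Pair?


Two pointers: lo=0, hi=5
No pair sums to 58


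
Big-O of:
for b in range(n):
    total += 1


Per nesting level: O(n) = O(n)
Complexity: O(n)


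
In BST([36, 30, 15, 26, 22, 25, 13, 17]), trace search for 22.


BST root = 36
Search for 22: compare at each node
Path: [36, 30, 15, 26, 22]


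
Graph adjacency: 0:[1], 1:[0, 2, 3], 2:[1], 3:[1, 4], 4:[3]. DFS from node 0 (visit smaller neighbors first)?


DFS stack-based: start with [0]
Visit order: [0, 1, 2, 3, 4]


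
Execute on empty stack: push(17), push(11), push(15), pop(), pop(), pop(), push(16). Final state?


push(17) -> [17]
push(11) -> [17, 11]
push(15) -> [17, 11, 15]
pop() returns 15 -> [17, 11]
pop() returns 11 -> [17]
pop() returns 17 -> []
push(16) -> [16]
Final stack (bottom to top): [16]


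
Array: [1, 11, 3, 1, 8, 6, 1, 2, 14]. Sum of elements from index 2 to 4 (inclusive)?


Prefix sums: [0, 1, 12, 15, 16, 24, 30, 31, 33, 47]
Sum[2..4] = prefix[5] - prefix[2] = 24 - 12 = 12


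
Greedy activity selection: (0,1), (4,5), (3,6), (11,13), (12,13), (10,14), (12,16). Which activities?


Greedy: pick earliest-ending, then skip overlaps.
Selected (3 activities): [(0, 1), (4, 5), (11, 13)]


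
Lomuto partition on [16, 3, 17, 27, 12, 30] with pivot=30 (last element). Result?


Elements <= 30 go left of pivot.
Result: [16, 3, 17, 27, 12, 30], pivot at index 5


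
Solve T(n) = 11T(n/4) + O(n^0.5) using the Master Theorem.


a=11, b=4, c=0.5. log_4(11)=1.730 > c=0.5. Case 1: O(n^log_b(a)) = O(n^1.730)
Complexity: O(n^1.730)


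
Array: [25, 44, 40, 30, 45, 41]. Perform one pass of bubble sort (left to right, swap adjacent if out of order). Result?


After one pass: [25, 40, 30, 44, 41, 45]


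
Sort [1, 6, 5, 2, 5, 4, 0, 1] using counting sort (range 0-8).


Count array: [1, 2, 1, 0, 1, 2, 1, 0, 0]
Reconstruct: [0, 1, 1, 2, 4, 5, 5, 6]


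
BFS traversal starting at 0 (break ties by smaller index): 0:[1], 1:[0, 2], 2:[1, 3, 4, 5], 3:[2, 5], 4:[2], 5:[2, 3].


BFS queue: start with [0]
Visit order: [0, 1, 2, 3, 4, 5]


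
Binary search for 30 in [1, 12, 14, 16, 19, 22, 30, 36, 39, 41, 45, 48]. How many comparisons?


Search for 30:
[0,11] mid=5 arr[5]=22
[6,11] mid=8 arr[8]=39
[6,7] mid=6 arr[6]=30
Total: 3 comparisons


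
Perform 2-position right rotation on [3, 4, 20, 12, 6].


Right rotate by 2: [12, 6, 3, 4, 20]


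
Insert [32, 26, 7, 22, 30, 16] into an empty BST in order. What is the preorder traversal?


Root = 32; build tree by BST insertion.
Preorder traversal: [32, 26, 7, 22, 16, 30]


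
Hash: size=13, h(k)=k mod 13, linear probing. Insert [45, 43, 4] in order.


Insertions: 45->slot 6; 43->slot 4; 4->slot 5
Table: [None, None, None, None, 43, 4, 45, None, None, None, None, None, None]


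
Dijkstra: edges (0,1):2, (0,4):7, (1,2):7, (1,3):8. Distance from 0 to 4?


Dijkstra from 0:
Distances: {0: 0, 1: 2, 2: 9, 3: 10, 4: 7}
Shortest distance to 4 = 7, path = [0, 4]


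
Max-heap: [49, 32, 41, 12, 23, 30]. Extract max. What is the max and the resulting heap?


Max = 49
Replace root with last, heapify down
Resulting heap: [41, 32, 30, 12, 23]


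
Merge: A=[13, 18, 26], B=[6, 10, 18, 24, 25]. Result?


Compare heads, take smaller each step.
Merged: [6, 10, 13, 18, 18, 24, 25, 26]


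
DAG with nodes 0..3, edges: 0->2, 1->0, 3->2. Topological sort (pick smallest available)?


Kahn's algorithm, process smallest node first
Order: [1, 0, 3, 2]


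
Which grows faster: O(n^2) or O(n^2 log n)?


quadratic grows slower than n^2 log n
O(n^2) is asymptotically smaller; O(n^2 log n) grows faster


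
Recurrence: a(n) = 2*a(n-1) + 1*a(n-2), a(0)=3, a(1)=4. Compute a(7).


Build bottom-up:
...a(5)=152, a(6)=367, a(7)=2*367+1*152=886


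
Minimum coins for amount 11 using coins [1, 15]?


dp[0]=0; dp[i]=1+min(dp[i-c] for c in coins)
...dp[6]=6, dp[7]=7, dp[8]=8, dp[9]=9, dp[10]=10, dp[11]=11
Minimum coins for 11 = 11


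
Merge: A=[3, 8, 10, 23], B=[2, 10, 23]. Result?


Compare heads, take smaller each step.
Merged: [2, 3, 8, 10, 10, 23, 23]


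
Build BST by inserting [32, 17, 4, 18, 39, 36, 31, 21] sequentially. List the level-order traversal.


Root = 32; build tree by BST insertion.
Level-Order traversal: [32, 17, 39, 4, 18, 36, 31, 21]


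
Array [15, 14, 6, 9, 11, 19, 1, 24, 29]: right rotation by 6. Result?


Right rotate by 6: [9, 11, 19, 1, 24, 29, 15, 14, 6]


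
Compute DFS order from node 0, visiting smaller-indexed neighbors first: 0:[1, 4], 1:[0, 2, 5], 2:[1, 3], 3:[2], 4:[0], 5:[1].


DFS stack-based: start with [0]
Visit order: [0, 1, 2, 3, 5, 4]


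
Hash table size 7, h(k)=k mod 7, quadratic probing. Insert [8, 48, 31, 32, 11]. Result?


Insertions: 8->slot 1; 48->slot 6; 31->slot 3; 32->slot 4; 11->slot 5
Table: [None, 8, None, 31, 32, 11, 48]


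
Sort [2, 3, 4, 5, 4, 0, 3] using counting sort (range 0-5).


Count array: [1, 0, 1, 2, 2, 1]
Reconstruct: [0, 2, 3, 3, 4, 4, 5]


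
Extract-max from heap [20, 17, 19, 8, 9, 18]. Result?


Max = 20
Replace root with last, heapify down
Resulting heap: [19, 17, 18, 8, 9]


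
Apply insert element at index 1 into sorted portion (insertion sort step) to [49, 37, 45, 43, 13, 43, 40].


After one pass: [37, 49, 45, 43, 13, 43, 40]


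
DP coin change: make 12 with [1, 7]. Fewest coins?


dp[0]=0; dp[i]=1+min(dp[i-c] for c in coins)
...dp[7]=1, dp[8]=2, dp[9]=3, dp[10]=4, dp[11]=5, dp[12]=6
Minimum coins for 12 = 6


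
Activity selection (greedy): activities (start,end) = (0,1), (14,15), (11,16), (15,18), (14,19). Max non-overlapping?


Greedy: pick earliest-ending, then skip overlaps.
Selected (3 activities): [(0, 1), (14, 15), (15, 18)]


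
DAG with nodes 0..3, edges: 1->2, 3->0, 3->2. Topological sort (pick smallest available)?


Kahn's algorithm, process smallest node first
Order: [1, 3, 0, 2]


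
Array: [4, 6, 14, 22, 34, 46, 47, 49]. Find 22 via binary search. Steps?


Search for 22:
[0,7] mid=3 arr[3]=22
Total: 1 comparisons


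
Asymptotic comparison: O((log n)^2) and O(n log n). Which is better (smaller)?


polylogarithmic grows slower than linearithmic
O((log n)^2) is asymptotically smaller; O(n log n) grows faster


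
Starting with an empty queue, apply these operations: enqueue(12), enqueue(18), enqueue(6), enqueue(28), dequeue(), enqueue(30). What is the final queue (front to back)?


enqueue(12) -> [12]
enqueue(18) -> [12, 18]
enqueue(6) -> [12, 18, 6]
enqueue(28) -> [12, 18, 6, 28]
dequeue() returns 12 -> [18, 6, 28]
enqueue(30) -> [18, 6, 28, 30]
Final queue (front to back): [18, 6, 28, 30]


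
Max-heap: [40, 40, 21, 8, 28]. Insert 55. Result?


Append 55: [40, 40, 21, 8, 28, 55]
Bubble up: swap idx 5(55) with idx 2(21); swap idx 2(55) with idx 0(40)
Result: [55, 40, 40, 8, 28, 21]


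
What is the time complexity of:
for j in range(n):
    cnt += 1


Per nesting level: O(n) = O(n)
Complexity: O(n)


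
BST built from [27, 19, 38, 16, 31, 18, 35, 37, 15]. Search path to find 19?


BST root = 27
Search for 19: compare at each node
Path: [27, 19]


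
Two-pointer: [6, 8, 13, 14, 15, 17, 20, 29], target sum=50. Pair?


Two pointers: lo=0, hi=7
No pair sums to 50


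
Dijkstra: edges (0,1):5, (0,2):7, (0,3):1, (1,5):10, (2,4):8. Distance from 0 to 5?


Dijkstra from 0:
Distances: {0: 0, 1: 5, 2: 7, 3: 1, 4: 15, 5: 15}
Shortest distance to 5 = 15, path = [0, 1, 5]


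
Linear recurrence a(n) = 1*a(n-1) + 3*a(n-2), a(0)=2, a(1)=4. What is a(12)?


Build bottom-up:
...a(10)=7684, a(11)=17686, a(12)=1*17686+3*7684=40738


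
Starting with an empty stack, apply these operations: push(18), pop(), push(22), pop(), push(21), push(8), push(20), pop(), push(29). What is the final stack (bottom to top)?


push(18) -> [18]
pop() returns 18 -> []
push(22) -> [22]
pop() returns 22 -> []
push(21) -> [21]
push(8) -> [21, 8]
push(20) -> [21, 8, 20]
pop() returns 20 -> [21, 8]
push(29) -> [21, 8, 29]
Final stack (bottom to top): [21, 8, 29]


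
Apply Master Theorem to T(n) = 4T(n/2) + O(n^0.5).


a=4, b=2, c=0.5. log_2(4)=2 > c=0.5. Case 1: O(n^log_b(a)) = O(n^2)
Complexity: O(n^2)


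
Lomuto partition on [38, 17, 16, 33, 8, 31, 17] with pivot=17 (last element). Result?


Elements <= 17 go left of pivot.
Result: [17, 16, 8, 17, 38, 31, 33], pivot at index 3


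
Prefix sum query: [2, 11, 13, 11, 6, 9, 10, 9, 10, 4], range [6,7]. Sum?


Prefix sums: [0, 2, 13, 26, 37, 43, 52, 62, 71, 81, 85]
Sum[6..7] = prefix[8] - prefix[6] = 71 - 52 = 19


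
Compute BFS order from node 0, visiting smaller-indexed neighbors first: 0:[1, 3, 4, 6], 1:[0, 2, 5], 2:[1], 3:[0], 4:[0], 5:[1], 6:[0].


BFS queue: start with [0]
Visit order: [0, 1, 3, 4, 6, 2, 5]


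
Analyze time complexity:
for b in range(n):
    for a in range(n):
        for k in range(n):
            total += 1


Per nesting level: O(n) * O(n) * O(n) = O(n^3)
Complexity: O(n^3)


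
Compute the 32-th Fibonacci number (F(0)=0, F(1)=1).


F(n)=F(n-1)+F(n-2)
...F(30)=832040, F(31)=1346269, F(32)=2178309


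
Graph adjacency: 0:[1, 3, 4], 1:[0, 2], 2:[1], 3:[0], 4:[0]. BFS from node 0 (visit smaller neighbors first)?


BFS queue: start with [0]
Visit order: [0, 1, 3, 4, 2]


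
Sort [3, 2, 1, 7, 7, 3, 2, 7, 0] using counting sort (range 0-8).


Count array: [1, 1, 2, 2, 0, 0, 0, 3, 0]
Reconstruct: [0, 1, 2, 2, 3, 3, 7, 7, 7]


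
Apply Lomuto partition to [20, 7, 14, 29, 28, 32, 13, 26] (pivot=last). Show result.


Elements <= 26 go left of pivot.
Result: [20, 7, 14, 13, 26, 32, 29, 28], pivot at index 4


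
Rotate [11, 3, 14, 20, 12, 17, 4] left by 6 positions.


Left rotate by 6: [4, 11, 3, 14, 20, 12, 17]


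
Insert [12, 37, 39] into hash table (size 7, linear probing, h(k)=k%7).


Insertions: 12->slot 5; 37->slot 2; 39->slot 4
Table: [None, None, 37, None, 39, 12, None]


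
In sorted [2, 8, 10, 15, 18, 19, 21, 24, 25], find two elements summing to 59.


Two pointers: lo=0, hi=8
No pair sums to 59


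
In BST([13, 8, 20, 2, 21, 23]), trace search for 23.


BST root = 13
Search for 23: compare at each node
Path: [13, 20, 21, 23]


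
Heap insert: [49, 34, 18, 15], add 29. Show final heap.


Append 29: [49, 34, 18, 15, 29]
Bubble up: no swaps needed
Result: [49, 34, 18, 15, 29]


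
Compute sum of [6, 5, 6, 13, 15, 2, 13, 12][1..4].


Prefix sums: [0, 6, 11, 17, 30, 45, 47, 60, 72]
Sum[1..4] = prefix[5] - prefix[1] = 45 - 6 = 39


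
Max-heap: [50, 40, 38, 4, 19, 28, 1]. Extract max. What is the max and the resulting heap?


Max = 50
Replace root with last, heapify down
Resulting heap: [40, 19, 38, 4, 1, 28]


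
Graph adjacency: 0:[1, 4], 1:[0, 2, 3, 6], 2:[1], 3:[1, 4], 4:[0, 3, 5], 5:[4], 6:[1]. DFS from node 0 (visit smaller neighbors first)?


DFS stack-based: start with [0]
Visit order: [0, 1, 2, 3, 4, 5, 6]


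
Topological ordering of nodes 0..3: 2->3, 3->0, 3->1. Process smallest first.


Kahn's algorithm, process smallest node first
Order: [2, 3, 0, 1]


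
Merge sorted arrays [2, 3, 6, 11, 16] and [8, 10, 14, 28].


Compare heads, take smaller each step.
Merged: [2, 3, 6, 8, 10, 11, 14, 16, 28]


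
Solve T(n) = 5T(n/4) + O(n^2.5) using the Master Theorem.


a=5, b=4, c=2.5. log_4(5)=1.161 < c=2.5. Case 3: O(n^c) = O(n^2.500)
Complexity: O(n^2.500)


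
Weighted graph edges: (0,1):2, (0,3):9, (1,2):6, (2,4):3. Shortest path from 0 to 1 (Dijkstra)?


Dijkstra from 0:
Distances: {0: 0, 1: 2, 2: 8, 3: 9, 4: 11}
Shortest distance to 1 = 2, path = [0, 1]


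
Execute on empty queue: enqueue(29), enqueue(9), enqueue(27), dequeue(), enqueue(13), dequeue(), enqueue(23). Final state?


enqueue(29) -> [29]
enqueue(9) -> [29, 9]
enqueue(27) -> [29, 9, 27]
dequeue() returns 29 -> [9, 27]
enqueue(13) -> [9, 27, 13]
dequeue() returns 9 -> [27, 13]
enqueue(23) -> [27, 13, 23]
Final queue (front to back): [27, 13, 23]


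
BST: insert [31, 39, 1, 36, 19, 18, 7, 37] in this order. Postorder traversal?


Root = 31; build tree by BST insertion.
Postorder traversal: [7, 18, 19, 1, 37, 36, 39, 31]


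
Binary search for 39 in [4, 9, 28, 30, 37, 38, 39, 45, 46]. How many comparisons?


Search for 39:
[0,8] mid=4 arr[4]=37
[5,8] mid=6 arr[6]=39
Total: 2 comparisons


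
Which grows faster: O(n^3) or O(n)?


linear grows slower than cubic
O(n) is asymptotically smaller; O(n^3) grows faster


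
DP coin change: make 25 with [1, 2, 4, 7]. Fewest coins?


dp[0]=0; dp[i]=1+min(dp[i-c] for c in coins)
...dp[20]=4, dp[21]=3, dp[22]=4, dp[23]=4, dp[24]=5, dp[25]=4
Minimum coins for 25 = 4


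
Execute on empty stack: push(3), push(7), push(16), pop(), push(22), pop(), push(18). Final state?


push(3) -> [3]
push(7) -> [3, 7]
push(16) -> [3, 7, 16]
pop() returns 16 -> [3, 7]
push(22) -> [3, 7, 22]
pop() returns 22 -> [3, 7]
push(18) -> [3, 7, 18]
Final stack (bottom to top): [3, 7, 18]


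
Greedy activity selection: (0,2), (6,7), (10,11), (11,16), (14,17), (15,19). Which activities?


Greedy: pick earliest-ending, then skip overlaps.
Selected (4 activities): [(0, 2), (6, 7), (10, 11), (11, 16)]


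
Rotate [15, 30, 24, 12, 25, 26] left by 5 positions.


Left rotate by 5: [26, 15, 30, 24, 12, 25]


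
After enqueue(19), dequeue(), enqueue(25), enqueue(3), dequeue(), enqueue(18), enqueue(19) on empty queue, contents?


enqueue(19) -> [19]
dequeue() returns 19 -> []
enqueue(25) -> [25]
enqueue(3) -> [25, 3]
dequeue() returns 25 -> [3]
enqueue(18) -> [3, 18]
enqueue(19) -> [3, 18, 19]
Final queue (front to back): [3, 18, 19]


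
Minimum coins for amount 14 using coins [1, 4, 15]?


dp[0]=0; dp[i]=1+min(dp[i-c] for c in coins)
...dp[9]=3, dp[10]=4, dp[11]=5, dp[12]=3, dp[13]=4, dp[14]=5
Minimum coins for 14 = 5


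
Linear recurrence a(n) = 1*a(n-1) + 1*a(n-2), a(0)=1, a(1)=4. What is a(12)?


Build bottom-up:
...a(10)=254, a(11)=411, a(12)=1*411+1*254=665


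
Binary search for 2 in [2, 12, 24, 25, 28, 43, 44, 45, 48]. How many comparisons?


Search for 2:
[0,8] mid=4 arr[4]=28
[0,3] mid=1 arr[1]=12
[0,0] mid=0 arr[0]=2
Total: 3 comparisons


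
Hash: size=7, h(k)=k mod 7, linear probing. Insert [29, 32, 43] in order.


Insertions: 29->slot 1; 32->slot 4; 43->slot 2
Table: [None, 29, 43, None, 32, None, None]


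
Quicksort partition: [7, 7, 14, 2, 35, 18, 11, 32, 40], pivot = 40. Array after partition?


Elements <= 40 go left of pivot.
Result: [7, 7, 14, 2, 35, 18, 11, 32, 40], pivot at index 8


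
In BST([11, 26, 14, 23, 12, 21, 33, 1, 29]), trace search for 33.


BST root = 11
Search for 33: compare at each node
Path: [11, 26, 33]


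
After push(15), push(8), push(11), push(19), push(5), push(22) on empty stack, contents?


push(15) -> [15]
push(8) -> [15, 8]
push(11) -> [15, 8, 11]
push(19) -> [15, 8, 11, 19]
push(5) -> [15, 8, 11, 19, 5]
push(22) -> [15, 8, 11, 19, 5, 22]
Final stack (bottom to top): [15, 8, 11, 19, 5, 22]


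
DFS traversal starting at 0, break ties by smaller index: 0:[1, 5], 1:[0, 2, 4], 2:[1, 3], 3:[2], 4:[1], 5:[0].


DFS stack-based: start with [0]
Visit order: [0, 1, 2, 3, 4, 5]


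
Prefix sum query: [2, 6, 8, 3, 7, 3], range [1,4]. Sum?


Prefix sums: [0, 2, 8, 16, 19, 26, 29]
Sum[1..4] = prefix[5] - prefix[1] = 26 - 2 = 24


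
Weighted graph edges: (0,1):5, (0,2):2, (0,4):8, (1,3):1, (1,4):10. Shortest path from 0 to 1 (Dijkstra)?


Dijkstra from 0:
Distances: {0: 0, 1: 5, 2: 2, 3: 6, 4: 8}
Shortest distance to 1 = 5, path = [0, 1]


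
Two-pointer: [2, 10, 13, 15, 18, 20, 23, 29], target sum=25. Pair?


Two pointers: lo=0, hi=7
Found pair: (2, 23) summing to 25


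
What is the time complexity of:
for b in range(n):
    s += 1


Per nesting level: O(n) = O(n)
Complexity: O(n)


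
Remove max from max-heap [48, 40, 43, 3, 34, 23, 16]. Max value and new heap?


Max = 48
Replace root with last, heapify down
Resulting heap: [43, 40, 23, 3, 34, 16]


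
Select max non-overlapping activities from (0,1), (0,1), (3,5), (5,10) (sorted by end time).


Greedy: pick earliest-ending, then skip overlaps.
Selected (3 activities): [(0, 1), (3, 5), (5, 10)]


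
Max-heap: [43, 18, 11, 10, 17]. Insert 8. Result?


Append 8: [43, 18, 11, 10, 17, 8]
Bubble up: no swaps needed
Result: [43, 18, 11, 10, 17, 8]


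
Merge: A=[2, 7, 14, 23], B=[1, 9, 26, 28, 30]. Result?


Compare heads, take smaller each step.
Merged: [1, 2, 7, 9, 14, 23, 26, 28, 30]


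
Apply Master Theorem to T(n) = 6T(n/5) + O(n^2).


a=6, b=5, c=2. log_5(6)=1.113 < c=2. Case 3: O(n^c) = O(n^2)
Complexity: O(n^2)


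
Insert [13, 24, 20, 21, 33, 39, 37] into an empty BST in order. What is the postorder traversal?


Root = 13; build tree by BST insertion.
Postorder traversal: [21, 20, 37, 39, 33, 24, 13]


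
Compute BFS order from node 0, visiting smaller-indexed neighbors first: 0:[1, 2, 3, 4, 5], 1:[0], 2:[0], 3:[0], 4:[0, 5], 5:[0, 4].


BFS queue: start with [0]
Visit order: [0, 1, 2, 3, 4, 5]


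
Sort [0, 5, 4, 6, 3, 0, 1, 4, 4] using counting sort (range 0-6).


Count array: [2, 1, 0, 1, 3, 1, 1]
Reconstruct: [0, 0, 1, 3, 4, 4, 4, 5, 6]


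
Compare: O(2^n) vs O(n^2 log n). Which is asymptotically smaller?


n^2 log n grows slower than exponential
O(n^2 log n) is asymptotically smaller; O(2^n) grows faster


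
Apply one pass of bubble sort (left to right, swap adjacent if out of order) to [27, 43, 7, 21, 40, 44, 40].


After one pass: [27, 7, 21, 40, 43, 40, 44]


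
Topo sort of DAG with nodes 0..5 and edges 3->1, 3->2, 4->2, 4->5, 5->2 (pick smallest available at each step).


Kahn's algorithm, process smallest node first
Order: [0, 3, 1, 4, 5, 2]


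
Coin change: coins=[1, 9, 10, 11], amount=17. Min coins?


dp[0]=0; dp[i]=1+min(dp[i-c] for c in coins)
...dp[12]=2, dp[13]=3, dp[14]=4, dp[15]=5, dp[16]=6, dp[17]=7
Minimum coins for 17 = 7


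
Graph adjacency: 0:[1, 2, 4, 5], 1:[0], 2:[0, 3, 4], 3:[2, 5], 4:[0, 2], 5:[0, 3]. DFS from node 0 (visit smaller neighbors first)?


DFS stack-based: start with [0]
Visit order: [0, 1, 2, 3, 5, 4]


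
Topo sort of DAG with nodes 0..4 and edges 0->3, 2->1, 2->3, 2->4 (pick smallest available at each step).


Kahn's algorithm, process smallest node first
Order: [0, 2, 1, 3, 4]


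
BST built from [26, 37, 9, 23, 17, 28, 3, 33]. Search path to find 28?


BST root = 26
Search for 28: compare at each node
Path: [26, 37, 28]


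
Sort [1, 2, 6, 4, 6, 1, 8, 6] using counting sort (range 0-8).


Count array: [0, 2, 1, 0, 1, 0, 3, 0, 1]
Reconstruct: [1, 1, 2, 4, 6, 6, 6, 8]


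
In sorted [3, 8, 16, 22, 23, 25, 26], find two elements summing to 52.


Two pointers: lo=0, hi=6
No pair sums to 52


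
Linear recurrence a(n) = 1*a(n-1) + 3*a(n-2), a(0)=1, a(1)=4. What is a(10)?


Build bottom-up:
...a(8)=1159, a(9)=2683, a(10)=1*2683+3*1159=6160


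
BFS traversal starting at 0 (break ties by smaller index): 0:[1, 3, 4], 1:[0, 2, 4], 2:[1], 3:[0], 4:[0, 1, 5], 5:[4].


BFS queue: start with [0]
Visit order: [0, 1, 3, 4, 2, 5]


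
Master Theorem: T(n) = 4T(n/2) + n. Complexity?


a=4, b=2, c=1. log_2(4)=2 > c=1. Case 1: O(n^log_b(a)) = O(n^2)
Complexity: O(n^2)


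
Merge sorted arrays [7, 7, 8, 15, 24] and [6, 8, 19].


Compare heads, take smaller each step.
Merged: [6, 7, 7, 8, 8, 15, 19, 24]


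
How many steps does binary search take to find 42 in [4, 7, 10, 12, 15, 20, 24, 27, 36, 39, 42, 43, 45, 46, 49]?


Search for 42:
[0,14] mid=7 arr[7]=27
[8,14] mid=11 arr[11]=43
[8,10] mid=9 arr[9]=39
[10,10] mid=10 arr[10]=42
Total: 4 comparisons


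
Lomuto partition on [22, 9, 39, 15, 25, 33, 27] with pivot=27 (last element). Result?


Elements <= 27 go left of pivot.
Result: [22, 9, 15, 25, 27, 33, 39], pivot at index 4


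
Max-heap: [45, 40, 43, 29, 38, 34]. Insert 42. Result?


Append 42: [45, 40, 43, 29, 38, 34, 42]
Bubble up: no swaps needed
Result: [45, 40, 43, 29, 38, 34, 42]


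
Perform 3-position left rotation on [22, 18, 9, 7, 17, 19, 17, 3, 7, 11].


Left rotate by 3: [7, 17, 19, 17, 3, 7, 11, 22, 18, 9]


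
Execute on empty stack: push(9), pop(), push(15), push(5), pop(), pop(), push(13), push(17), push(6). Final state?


push(9) -> [9]
pop() returns 9 -> []
push(15) -> [15]
push(5) -> [15, 5]
pop() returns 5 -> [15]
pop() returns 15 -> []
push(13) -> [13]
push(17) -> [13, 17]
push(6) -> [13, 17, 6]
Final stack (bottom to top): [13, 17, 6]


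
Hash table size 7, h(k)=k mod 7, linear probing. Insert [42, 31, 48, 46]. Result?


Insertions: 42->slot 0; 31->slot 3; 48->slot 6; 46->slot 4
Table: [42, None, None, 31, 46, None, 48]


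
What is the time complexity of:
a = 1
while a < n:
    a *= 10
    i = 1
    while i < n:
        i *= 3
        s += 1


Per nesting level: O(log n) * O(log n) = O((log n)^2)
Complexity: O((log n)^2)


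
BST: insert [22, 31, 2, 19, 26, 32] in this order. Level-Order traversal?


Root = 22; build tree by BST insertion.
Level-Order traversal: [22, 2, 31, 19, 26, 32]


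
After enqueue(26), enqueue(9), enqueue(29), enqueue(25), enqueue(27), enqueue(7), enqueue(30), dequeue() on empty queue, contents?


enqueue(26) -> [26]
enqueue(9) -> [26, 9]
enqueue(29) -> [26, 9, 29]
enqueue(25) -> [26, 9, 29, 25]
enqueue(27) -> [26, 9, 29, 25, 27]
enqueue(7) -> [26, 9, 29, 25, 27, 7]
enqueue(30) -> [26, 9, 29, 25, 27, 7, 30]
dequeue() returns 26 -> [9, 29, 25, 27, 7, 30]
Final queue (front to back): [9, 29, 25, 27, 7, 30]


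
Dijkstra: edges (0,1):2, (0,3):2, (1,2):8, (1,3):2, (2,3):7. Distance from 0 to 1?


Dijkstra from 0:
Distances: {0: 0, 1: 2, 2: 9, 3: 2}
Shortest distance to 1 = 2, path = [0, 1]


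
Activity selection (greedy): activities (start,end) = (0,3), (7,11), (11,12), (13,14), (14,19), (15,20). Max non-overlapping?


Greedy: pick earliest-ending, then skip overlaps.
Selected (5 activities): [(0, 3), (7, 11), (11, 12), (13, 14), (14, 19)]


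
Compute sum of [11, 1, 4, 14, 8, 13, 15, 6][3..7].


Prefix sums: [0, 11, 12, 16, 30, 38, 51, 66, 72]
Sum[3..7] = prefix[8] - prefix[3] = 72 - 16 = 56


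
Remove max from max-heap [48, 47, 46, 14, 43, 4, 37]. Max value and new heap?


Max = 48
Replace root with last, heapify down
Resulting heap: [47, 43, 46, 14, 37, 4]


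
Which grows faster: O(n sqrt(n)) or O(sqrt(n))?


sublinear grows slower than n^1.5
O(sqrt(n)) is asymptotically smaller; O(n sqrt(n)) grows faster


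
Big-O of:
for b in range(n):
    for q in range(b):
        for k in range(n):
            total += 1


Per nesting level: O(n) * O(n) [triangular over b] * O(n) = O(n^3)
Complexity: O(n^3)


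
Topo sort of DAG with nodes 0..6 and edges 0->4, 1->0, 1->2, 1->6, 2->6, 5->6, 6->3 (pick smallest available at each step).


Kahn's algorithm, process smallest node first
Order: [1, 0, 2, 4, 5, 6, 3]


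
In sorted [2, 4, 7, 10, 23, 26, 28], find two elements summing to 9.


Two pointers: lo=0, hi=6
Found pair: (2, 7) summing to 9


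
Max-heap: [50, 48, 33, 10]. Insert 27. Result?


Append 27: [50, 48, 33, 10, 27]
Bubble up: no swaps needed
Result: [50, 48, 33, 10, 27]


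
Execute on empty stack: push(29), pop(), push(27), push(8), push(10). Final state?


push(29) -> [29]
pop() returns 29 -> []
push(27) -> [27]
push(8) -> [27, 8]
push(10) -> [27, 8, 10]
Final stack (bottom to top): [27, 8, 10]


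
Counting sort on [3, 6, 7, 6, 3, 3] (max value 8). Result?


Count array: [0, 0, 0, 3, 0, 0, 2, 1, 0]
Reconstruct: [3, 3, 3, 6, 6, 7]


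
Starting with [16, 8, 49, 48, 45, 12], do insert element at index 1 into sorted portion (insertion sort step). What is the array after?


After one pass: [8, 16, 49, 48, 45, 12]


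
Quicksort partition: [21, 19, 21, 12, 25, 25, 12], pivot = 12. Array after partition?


Elements <= 12 go left of pivot.
Result: [12, 12, 21, 21, 25, 25, 19], pivot at index 1


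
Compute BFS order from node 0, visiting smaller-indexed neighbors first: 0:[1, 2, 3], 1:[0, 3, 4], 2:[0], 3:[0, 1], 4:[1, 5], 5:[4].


BFS queue: start with [0]
Visit order: [0, 1, 2, 3, 4, 5]


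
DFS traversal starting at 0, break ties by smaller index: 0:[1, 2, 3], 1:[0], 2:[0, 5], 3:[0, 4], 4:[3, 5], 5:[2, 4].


DFS stack-based: start with [0]
Visit order: [0, 1, 2, 5, 4, 3]


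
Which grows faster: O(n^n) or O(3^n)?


exponential (base 3) grows slower than n^n
O(3^n) is asymptotically smaller; O(n^n) grows faster


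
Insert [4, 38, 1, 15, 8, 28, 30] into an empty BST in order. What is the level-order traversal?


Root = 4; build tree by BST insertion.
Level-Order traversal: [4, 1, 38, 15, 8, 28, 30]


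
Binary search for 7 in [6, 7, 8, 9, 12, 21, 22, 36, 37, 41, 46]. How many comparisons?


Search for 7:
[0,10] mid=5 arr[5]=21
[0,4] mid=2 arr[2]=8
[0,1] mid=0 arr[0]=6
[1,1] mid=1 arr[1]=7
Total: 4 comparisons


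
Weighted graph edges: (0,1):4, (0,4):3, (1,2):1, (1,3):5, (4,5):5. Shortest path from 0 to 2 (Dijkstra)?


Dijkstra from 0:
Distances: {0: 0, 1: 4, 2: 5, 3: 9, 4: 3, 5: 8}
Shortest distance to 2 = 5, path = [0, 1, 2]


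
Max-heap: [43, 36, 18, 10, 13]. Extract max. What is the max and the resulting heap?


Max = 43
Replace root with last, heapify down
Resulting heap: [36, 13, 18, 10]


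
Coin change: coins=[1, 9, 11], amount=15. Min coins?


dp[0]=0; dp[i]=1+min(dp[i-c] for c in coins)
...dp[10]=2, dp[11]=1, dp[12]=2, dp[13]=3, dp[14]=4, dp[15]=5
Minimum coins for 15 = 5


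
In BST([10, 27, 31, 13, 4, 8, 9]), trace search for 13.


BST root = 10
Search for 13: compare at each node
Path: [10, 27, 13]


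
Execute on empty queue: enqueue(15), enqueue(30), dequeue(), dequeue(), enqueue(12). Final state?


enqueue(15) -> [15]
enqueue(30) -> [15, 30]
dequeue() returns 15 -> [30]
dequeue() returns 30 -> []
enqueue(12) -> [12]
Final queue (front to back): [12]


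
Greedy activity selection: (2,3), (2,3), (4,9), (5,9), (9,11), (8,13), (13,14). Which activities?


Greedy: pick earliest-ending, then skip overlaps.
Selected (4 activities): [(2, 3), (4, 9), (9, 11), (13, 14)]


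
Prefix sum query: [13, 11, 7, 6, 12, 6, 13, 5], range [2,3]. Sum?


Prefix sums: [0, 13, 24, 31, 37, 49, 55, 68, 73]
Sum[2..3] = prefix[4] - prefix[2] = 37 - 24 = 13
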